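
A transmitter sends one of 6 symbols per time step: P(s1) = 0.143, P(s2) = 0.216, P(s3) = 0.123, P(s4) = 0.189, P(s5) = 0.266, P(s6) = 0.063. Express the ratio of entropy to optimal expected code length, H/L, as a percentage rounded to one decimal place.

Entropy H = −Σ p log₂ p ≈ 2.4644 bits.
Huffman merges: 63/1000+123/1000→93/500; 143/1000+93/500→329/1000; 189/1000+27/125→81/200; 133/500+329/1000→119/200; 81/200+119/200→1. L = 503/200 ≈ 2.5150.
Efficiency = H/L = 2.4644/2.5150 = 98.0%.

98.0%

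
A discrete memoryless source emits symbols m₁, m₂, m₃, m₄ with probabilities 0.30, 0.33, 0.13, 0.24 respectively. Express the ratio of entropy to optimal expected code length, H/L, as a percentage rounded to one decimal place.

96.3%

Entropy H = −Σ p log₂ p ≈ 1.9257 bits.
Huffman merges: 13/100+6/25→37/100; 3/10+33/100→63/100; 37/100+63/100→1. L = 2 ≈ 2.0000.
Efficiency = H/L = 1.9257/2.0000 = 96.3%.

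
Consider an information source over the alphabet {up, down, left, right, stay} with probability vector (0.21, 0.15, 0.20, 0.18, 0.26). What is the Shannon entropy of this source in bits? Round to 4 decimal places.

H = −Σ pᵢ log₂ pᵢ.
−0.21·log₂(0.21) = 0.4728
−0.15·log₂(0.15) = 0.4105
−0.20·log₂(0.20) = 0.4644
−0.18·log₂(0.18) = 0.4453
−0.26·log₂(0.26) = 0.5053
Sum ≈ 2.2983 → 2.2983 bits.

2.2983 bits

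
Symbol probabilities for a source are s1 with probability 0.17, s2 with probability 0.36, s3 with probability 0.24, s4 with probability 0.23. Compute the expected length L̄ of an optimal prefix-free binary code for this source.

Repeatedly combine the two least-probable nodes; the expected code length is the sum of the merged weights.
merge 17/100 + 23/100 → 2/5
merge 6/25 + 9/25 → 3/5
merge 2/5 + 3/5 → 1
L = 2/5 + 3/5 + 1 = 2 bits/symbol.

2 bits/symbol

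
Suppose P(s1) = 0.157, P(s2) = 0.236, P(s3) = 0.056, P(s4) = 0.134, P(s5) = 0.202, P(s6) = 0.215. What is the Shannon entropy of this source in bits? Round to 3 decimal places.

H = −Σ pᵢ log₂ pᵢ.
−0.157·log₂(0.157) = 0.4194
−0.236·log₂(0.236) = 0.4916
−0.056·log₂(0.056) = 0.2329
−0.134·log₂(0.134) = 0.3886
−0.202·log₂(0.202) = 0.4661
−0.215·log₂(0.215) = 0.4768
Sum ≈ 2.4753 → 2.475 bits.

2.475 bits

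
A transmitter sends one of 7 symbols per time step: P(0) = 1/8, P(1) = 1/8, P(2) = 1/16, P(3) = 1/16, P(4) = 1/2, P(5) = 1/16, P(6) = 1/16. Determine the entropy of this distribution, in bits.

Each probability is a power of 1/2, so log₂(1/p) is an integer.
H = Σ p·log₂(1/p) = 1/8·3 + 1/8·3 + 1/16·4 + 1/16·4 + 1/2·1 + 1/16·4 + 1/16·4 = 2.25 bits.

2.25 bits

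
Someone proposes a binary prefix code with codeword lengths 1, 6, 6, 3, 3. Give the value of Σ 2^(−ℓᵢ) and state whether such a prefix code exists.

0.78125; yes

With common denominator 2^6 = 64: Σ 2^(−ℓᵢ) = 32/64 + 1/64 + 1/64 + 8/64 + 8/64 = 50/64 = 0.78125.
Kraft's inequality requires Σ ≤ 1; here Σ = 0.78125 ≤ 1, so such a prefix code exists.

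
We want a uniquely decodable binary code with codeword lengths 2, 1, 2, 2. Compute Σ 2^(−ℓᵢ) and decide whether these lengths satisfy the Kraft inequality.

With common denominator 2^2 = 4: Σ 2^(−ℓᵢ) = 1/4 + 2/4 + 1/4 + 1/4 = 5/4 = 1.25.
Kraft's inequality requires Σ ≤ 1; here Σ = 1.25 > 1, so no such prefix code exists.

1.25; no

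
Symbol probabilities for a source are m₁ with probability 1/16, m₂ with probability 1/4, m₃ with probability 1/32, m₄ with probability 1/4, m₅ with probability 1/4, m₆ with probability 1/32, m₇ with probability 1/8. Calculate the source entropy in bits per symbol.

2.4375 bits

Each probability is a power of 1/2, so log₂(1/p) is an integer.
H = Σ p·log₂(1/p) = 1/16·4 + 1/4·2 + 1/32·5 + 1/4·2 + 1/4·2 + 1/32·5 + 1/8·3 = 2.4375 bits.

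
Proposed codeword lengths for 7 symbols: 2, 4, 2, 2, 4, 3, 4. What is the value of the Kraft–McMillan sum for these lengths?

With common denominator 2^4 = 16: Σ 2^(−ℓᵢ) = 4/16 + 1/16 + 4/16 + 4/16 + 1/16 + 2/16 + 1/16 = 17/16 = 1.0625.

1.0625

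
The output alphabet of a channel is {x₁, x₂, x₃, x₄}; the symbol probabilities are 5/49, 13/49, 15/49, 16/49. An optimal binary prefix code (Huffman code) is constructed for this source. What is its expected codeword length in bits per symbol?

Repeatedly combine the two least-probable nodes; the expected code length is the sum of the merged weights.
merge 5/49 + 13/49 → 18/49
merge 15/49 + 16/49 → 31/49
merge 18/49 + 31/49 → 1
L = 18/49 + 31/49 + 1 = 2 bits/symbol.

2 bits/symbol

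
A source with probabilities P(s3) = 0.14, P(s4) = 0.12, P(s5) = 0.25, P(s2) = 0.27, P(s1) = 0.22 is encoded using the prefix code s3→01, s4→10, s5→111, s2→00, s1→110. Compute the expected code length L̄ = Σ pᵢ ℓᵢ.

2.47 bits/symbol

L̄ = Σ pᵢ·ℓᵢ = 0.14·2 + 0.12·2 + 0.25·3 + 0.27·2 + 0.22·3 = 2.47 bits/symbol.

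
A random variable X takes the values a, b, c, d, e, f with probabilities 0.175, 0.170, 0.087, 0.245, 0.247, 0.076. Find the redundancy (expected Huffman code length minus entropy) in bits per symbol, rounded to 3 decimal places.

0.037 bits

Entropy H = −Σ p log₂ p ≈ 2.4591 bits.
Huffman merges: 19/250+87/1000→163/1000; 163/1000+17/100→333/1000; 7/40+49/200→21/50; 247/1000+333/1000→29/50; 21/50+29/50→1. L = 312/125 ≈ 2.4960.
L − H = 2.4960 − 2.4591 = 0.037 bits.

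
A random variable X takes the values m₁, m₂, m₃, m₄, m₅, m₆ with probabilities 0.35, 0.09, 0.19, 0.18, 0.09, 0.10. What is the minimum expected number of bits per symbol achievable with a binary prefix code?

Repeatedly combine the two least-probable nodes; the expected code length is the sum of the merged weights.
merge 9/100 + 9/100 → 9/50
merge 1/10 + 9/50 → 7/25
merge 9/50 + 19/100 → 37/100
merge 7/25 + 7/20 → 63/100
merge 37/100 + 63/100 → 1
L = 9/50 + 7/25 + 37/100 + 63/100 + 1 = 123/50 = 2.46 bits/symbol.

2.46 bits/symbol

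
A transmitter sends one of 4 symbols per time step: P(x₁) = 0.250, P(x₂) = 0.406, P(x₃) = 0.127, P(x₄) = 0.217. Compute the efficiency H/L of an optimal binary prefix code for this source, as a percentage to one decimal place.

Entropy H = −Σ p log₂ p ≈ 1.8844 bits.
Huffman merges: 127/1000+217/1000→43/125; 1/4+43/125→297/500; 203/500+297/500→1. L = 969/500 ≈ 1.9380.
Efficiency = H/L = 1.8844/1.9380 = 97.2%.

97.2%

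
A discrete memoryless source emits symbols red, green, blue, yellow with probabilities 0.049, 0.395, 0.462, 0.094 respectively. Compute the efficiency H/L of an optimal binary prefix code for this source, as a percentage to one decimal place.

93.9%

Entropy H = −Σ p log₂ p ≈ 1.5779 bits.
Huffman merges: 49/1000+47/500→143/1000; 143/1000+79/200→269/500; 231/500+269/500→1. L = 1681/1000 ≈ 1.6810.
Efficiency = H/L = 1.5779/1.6810 = 93.9%.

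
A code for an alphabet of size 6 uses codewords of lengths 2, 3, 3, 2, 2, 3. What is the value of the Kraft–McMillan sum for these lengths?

1.125

With common denominator 2^3 = 8: Σ 2^(−ℓᵢ) = 2/8 + 1/8 + 1/8 + 2/8 + 2/8 + 1/8 = 9/8 = 1.125.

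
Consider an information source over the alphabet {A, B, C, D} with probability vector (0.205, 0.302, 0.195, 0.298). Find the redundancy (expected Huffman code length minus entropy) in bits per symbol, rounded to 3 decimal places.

0.029 bits

Entropy H = −Σ p log₂ p ≈ 1.9708 bits.
Huffman merges: 39/200+41/200→2/5; 149/500+151/500→3/5; 2/5+3/5→1. L = 2 ≈ 2.0000.
L − H = 2.0000 − 1.9708 = 0.029 bits.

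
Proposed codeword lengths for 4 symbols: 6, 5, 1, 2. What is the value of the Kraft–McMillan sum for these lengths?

With common denominator 2^6 = 64: Σ 2^(−ℓᵢ) = 1/64 + 2/64 + 32/64 + 16/64 = 51/64 = 0.796875.

0.796875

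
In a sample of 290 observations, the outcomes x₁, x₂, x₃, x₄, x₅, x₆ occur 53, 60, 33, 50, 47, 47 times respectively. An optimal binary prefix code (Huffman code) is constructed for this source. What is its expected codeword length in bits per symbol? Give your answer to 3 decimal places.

2.610 bits/symbol

Probabilities are the counts divided by 290.
Repeatedly combine the two least-probable nodes; the expected code length is the sum of the merged weights.
merge 33/290 + 47/290 → 8/29
merge 47/290 + 5/29 → 97/290
merge 53/290 + 6/29 → 113/290
merge 8/29 + 97/290 → 177/290
merge 113/290 + 177/290 → 1
L = 8/29 + 97/290 + 113/290 + 177/290 + 1 = 757/290 ≈ 2.610 bits/symbol.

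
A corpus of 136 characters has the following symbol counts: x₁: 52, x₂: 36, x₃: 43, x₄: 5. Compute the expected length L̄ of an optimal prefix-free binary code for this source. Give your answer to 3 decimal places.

1.919 bits/symbol

Probabilities are the counts divided by 136.
Repeatedly combine the two least-probable nodes; the expected code length is the sum of the merged weights.
merge 5/136 + 9/34 → 41/136
merge 41/136 + 43/136 → 21/34
merge 13/34 + 21/34 → 1
L = 41/136 + 21/34 + 1 = 261/136 ≈ 1.919 bits/symbol.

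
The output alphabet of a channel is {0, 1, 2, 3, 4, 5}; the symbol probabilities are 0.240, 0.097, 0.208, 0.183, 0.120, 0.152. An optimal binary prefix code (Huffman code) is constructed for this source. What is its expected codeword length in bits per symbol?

Repeatedly combine the two least-probable nodes; the expected code length is the sum of the merged weights.
merge 97/1000 + 3/25 → 217/1000
merge 19/125 + 183/1000 → 67/200
merge 26/125 + 217/1000 → 17/40
merge 6/25 + 67/200 → 23/40
merge 17/40 + 23/40 → 1
L = 217/1000 + 67/200 + 17/40 + 23/40 + 1 = 319/125 = 2.552 bits/symbol.

2.552 bits/symbol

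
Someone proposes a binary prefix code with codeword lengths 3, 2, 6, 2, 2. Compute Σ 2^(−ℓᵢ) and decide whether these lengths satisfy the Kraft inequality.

0.890625; yes

With common denominator 2^6 = 64: Σ 2^(−ℓᵢ) = 8/64 + 16/64 + 1/64 + 16/64 + 16/64 = 57/64 = 0.890625.
Kraft's inequality requires Σ ≤ 1; here Σ = 0.890625 ≤ 1, so such a prefix code exists.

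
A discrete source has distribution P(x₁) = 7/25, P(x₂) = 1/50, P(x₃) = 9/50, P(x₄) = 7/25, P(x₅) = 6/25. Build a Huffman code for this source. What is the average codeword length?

Repeatedly combine the two least-probable nodes; the expected code length is the sum of the merged weights.
merge 1/50 + 9/50 → 1/5
merge 1/5 + 6/25 → 11/25
merge 7/25 + 7/25 → 14/25
merge 11/25 + 14/25 → 1
L = 1/5 + 11/25 + 14/25 + 1 = 11/5 = 2.2 bits/symbol.

2.2 bits/symbol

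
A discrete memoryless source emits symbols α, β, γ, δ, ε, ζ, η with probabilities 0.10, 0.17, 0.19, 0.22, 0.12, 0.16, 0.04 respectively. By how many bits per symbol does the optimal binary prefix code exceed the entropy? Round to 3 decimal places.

0.052 bits

Entropy H = −Σ p log₂ p ≈ 2.6784 bits.
Huffman merges: 1/25+1/10→7/50; 3/25+7/50→13/50; 4/25+17/100→33/100; 19/100+11/50→41/100; 13/50+33/100→59/100; 41/100+59/100→1. L = 273/100 ≈ 2.7300.
L − H = 2.7300 − 2.6784 = 0.052 bits.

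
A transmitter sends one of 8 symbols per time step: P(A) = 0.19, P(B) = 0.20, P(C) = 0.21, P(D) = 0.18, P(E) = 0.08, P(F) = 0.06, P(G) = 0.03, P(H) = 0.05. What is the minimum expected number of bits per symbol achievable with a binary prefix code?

Repeatedly combine the two least-probable nodes; the expected code length is the sum of the merged weights.
merge 3/100 + 1/20 → 2/25
merge 3/50 + 2/25 → 7/50
merge 2/25 + 7/50 → 11/50
merge 9/50 + 19/100 → 37/100
merge 1/5 + 21/100 → 41/100
merge 11/50 + 37/100 → 59/100
merge 41/100 + 59/100 → 1
L = 2/25 + 7/50 + 11/50 + 37/100 + 41/100 + 59/100 + 1 = 281/100 = 2.81 bits/symbol.

2.81 bits/symbol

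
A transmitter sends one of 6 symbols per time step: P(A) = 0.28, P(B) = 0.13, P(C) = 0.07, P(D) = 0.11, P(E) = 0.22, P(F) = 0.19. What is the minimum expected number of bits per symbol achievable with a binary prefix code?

Repeatedly combine the two least-probable nodes; the expected code length is the sum of the merged weights.
merge 7/100 + 11/100 → 9/50
merge 13/100 + 9/50 → 31/100
merge 19/100 + 11/50 → 41/100
merge 7/25 + 31/100 → 59/100
merge 41/100 + 59/100 → 1
L = 9/50 + 31/100 + 41/100 + 59/100 + 1 = 249/100 = 2.49 bits/symbol.

2.49 bits/symbol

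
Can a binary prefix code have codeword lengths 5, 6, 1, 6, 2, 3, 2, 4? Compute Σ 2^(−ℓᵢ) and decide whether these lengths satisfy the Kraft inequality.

With common denominator 2^6 = 64: Σ 2^(−ℓᵢ) = 2/64 + 1/64 + 32/64 + 1/64 + 16/64 + 8/64 + 16/64 + 4/64 = 80/64 = 1.25.
Kraft's inequality requires Σ ≤ 1; here Σ = 1.25 > 1, so no such prefix code exists.

1.25; no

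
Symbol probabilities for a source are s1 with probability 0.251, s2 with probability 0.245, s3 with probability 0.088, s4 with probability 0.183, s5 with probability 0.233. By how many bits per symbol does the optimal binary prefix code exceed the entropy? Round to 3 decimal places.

0.027 bits

Entropy H = −Σ p log₂ p ≈ 2.2443 bits.
Huffman merges: 11/125+183/1000→271/1000; 233/1000+49/200→239/500; 251/1000+271/1000→261/500; 239/500+261/500→1. L = 2271/1000 ≈ 2.2710.
L − H = 2.2710 − 2.2443 = 0.027 bits.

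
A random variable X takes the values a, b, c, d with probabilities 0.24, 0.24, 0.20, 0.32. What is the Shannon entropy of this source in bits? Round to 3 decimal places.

1.979 bits

H = −Σ pᵢ log₂ pᵢ.
−0.24·log₂(0.24) = 0.4941
−0.24·log₂(0.24) = 0.4941
−0.20·log₂(0.20) = 0.4644
−0.32·log₂(0.32) = 0.5260
Sum ≈ 1.9787 → 1.979 bits.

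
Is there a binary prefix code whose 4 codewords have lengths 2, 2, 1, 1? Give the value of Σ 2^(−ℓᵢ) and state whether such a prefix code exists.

With common denominator 2^2 = 4: Σ 2^(−ℓᵢ) = 1/4 + 1/4 + 2/4 + 2/4 = 6/4 = 1.5.
Kraft's inequality requires Σ ≤ 1; here Σ = 1.5 > 1, so no such prefix code exists.

1.5; no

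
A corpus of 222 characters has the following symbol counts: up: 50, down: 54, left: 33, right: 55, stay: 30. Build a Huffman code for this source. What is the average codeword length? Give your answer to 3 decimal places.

Probabilities are the counts divided by 222.
Repeatedly combine the two least-probable nodes; the expected code length is the sum of the merged weights.
merge 5/37 + 11/74 → 21/74
merge 25/111 + 9/37 → 52/111
merge 55/222 + 21/74 → 59/111
merge 52/111 + 59/111 → 1
L = 21/74 + 52/111 + 59/111 + 1 = 169/74 ≈ 2.284 bits/symbol.

2.284 bits/symbol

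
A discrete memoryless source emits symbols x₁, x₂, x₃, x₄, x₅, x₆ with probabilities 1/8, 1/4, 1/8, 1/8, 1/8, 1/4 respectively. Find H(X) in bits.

2.5 bits

Each probability is a power of 1/2, so log₂(1/p) is an integer.
H = Σ p·log₂(1/p) = 1/8·3 + 1/4·2 + 1/8·3 + 1/8·3 + 1/8·3 + 1/4·2 = 2.5 bits.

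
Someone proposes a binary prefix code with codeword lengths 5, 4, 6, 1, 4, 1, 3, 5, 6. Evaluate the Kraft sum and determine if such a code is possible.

1.34375; no

With common denominator 2^6 = 64: Σ 2^(−ℓᵢ) = 2/64 + 4/64 + 1/64 + 32/64 + 4/64 + 32/64 + 8/64 + 2/64 + 1/64 = 86/64 = 1.34375.
Kraft's inequality requires Σ ≤ 1; here Σ = 1.34375 > 1, so no such prefix code exists.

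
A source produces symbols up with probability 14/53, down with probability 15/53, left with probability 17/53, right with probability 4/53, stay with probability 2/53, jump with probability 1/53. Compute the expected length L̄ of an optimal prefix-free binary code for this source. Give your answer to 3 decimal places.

2.189 bits/symbol

Repeatedly combine the two least-probable nodes; the expected code length is the sum of the merged weights.
merge 1/53 + 2/53 → 3/53
merge 3/53 + 4/53 → 7/53
merge 7/53 + 14/53 → 21/53
merge 15/53 + 17/53 → 32/53
merge 21/53 + 32/53 → 1
L = 3/53 + 7/53 + 21/53 + 32/53 + 1 = 116/53 ≈ 2.189 bits/symbol.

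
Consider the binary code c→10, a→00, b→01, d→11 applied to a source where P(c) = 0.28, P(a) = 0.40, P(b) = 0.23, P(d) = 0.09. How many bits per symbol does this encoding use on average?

2 bits/symbol

L̄ = Σ pᵢ·ℓᵢ = 0.28·2 + 0.40·2 + 0.23·2 + 0.09·2 = 2 bits/symbol.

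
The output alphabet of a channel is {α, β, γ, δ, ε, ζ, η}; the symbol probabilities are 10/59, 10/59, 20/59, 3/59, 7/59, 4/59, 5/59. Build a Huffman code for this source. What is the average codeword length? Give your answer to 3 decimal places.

Repeatedly combine the two least-probable nodes; the expected code length is the sum of the merged weights.
merge 3/59 + 4/59 → 7/59
merge 5/59 + 7/59 → 12/59
merge 7/59 + 10/59 → 17/59
merge 10/59 + 12/59 → 22/59
merge 17/59 + 20/59 → 37/59
merge 22/59 + 37/59 → 1
L = 7/59 + 12/59 + 17/59 + 22/59 + 37/59 + 1 = 154/59 ≈ 2.610 bits/symbol.

2.610 bits/symbol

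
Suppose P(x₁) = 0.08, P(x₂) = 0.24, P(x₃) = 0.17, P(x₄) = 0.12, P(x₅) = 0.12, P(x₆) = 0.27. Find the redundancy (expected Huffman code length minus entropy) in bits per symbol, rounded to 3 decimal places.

0.026 bits

Entropy H = −Σ p log₂ p ≈ 2.4644 bits.
Huffman merges: 2/25+3/25→1/5; 3/25+17/100→29/100; 1/5+6/25→11/25; 27/100+29/100→14/25; 11/25+14/25→1. L = 249/100 ≈ 2.4900.
L − H = 2.4900 − 2.4644 = 0.026 bits.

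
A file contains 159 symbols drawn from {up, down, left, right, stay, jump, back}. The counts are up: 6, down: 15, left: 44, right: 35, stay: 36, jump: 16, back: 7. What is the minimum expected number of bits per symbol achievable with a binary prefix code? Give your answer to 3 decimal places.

2.535 bits/symbol

Probabilities are the counts divided by 159.
Repeatedly combine the two least-probable nodes; the expected code length is the sum of the merged weights.
merge 2/53 + 7/159 → 13/159
merge 13/159 + 5/53 → 28/159
merge 16/159 + 28/159 → 44/159
merge 35/159 + 12/53 → 71/159
merge 44/159 + 44/159 → 88/159
merge 71/159 + 88/159 → 1
L = 13/159 + 28/159 + 44/159 + 71/159 + 88/159 + 1 = 403/159 ≈ 2.535 bits/symbol.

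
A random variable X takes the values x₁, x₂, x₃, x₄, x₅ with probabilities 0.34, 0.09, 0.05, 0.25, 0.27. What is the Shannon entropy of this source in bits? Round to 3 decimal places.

2.068 bits

H = −Σ pᵢ log₂ pᵢ.
−0.34·log₂(0.34) = 0.5292
−0.09·log₂(0.09) = 0.3127
−0.05·log₂(0.05) = 0.2161
−0.25·log₂(0.25) = 0.5000
−0.27·log₂(0.27) = 0.5100
Sum ≈ 2.0679 → 2.068 bits.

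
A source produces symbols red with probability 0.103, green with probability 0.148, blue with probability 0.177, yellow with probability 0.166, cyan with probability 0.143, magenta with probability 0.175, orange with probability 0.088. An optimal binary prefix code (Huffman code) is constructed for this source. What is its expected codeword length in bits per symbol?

2.823 bits/symbol

Repeatedly combine the two least-probable nodes; the expected code length is the sum of the merged weights.
merge 11/125 + 103/1000 → 191/1000
merge 143/1000 + 37/250 → 291/1000
merge 83/500 + 7/40 → 341/1000
merge 177/1000 + 191/1000 → 46/125
merge 291/1000 + 341/1000 → 79/125
merge 46/125 + 79/125 → 1
L = 191/1000 + 291/1000 + 341/1000 + 46/125 + 79/125 + 1 = 2823/1000 = 2.823 bits/symbol.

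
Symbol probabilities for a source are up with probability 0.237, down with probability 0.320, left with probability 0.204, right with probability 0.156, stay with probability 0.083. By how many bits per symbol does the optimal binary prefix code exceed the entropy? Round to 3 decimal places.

0.037 bits

Entropy H = −Σ p log₂ p ≈ 2.2023 bits.
Huffman merges: 83/1000+39/250→239/1000; 51/250+237/1000→441/1000; 239/1000+8/25→559/1000; 441/1000+559/1000→1. L = 2239/1000 ≈ 2.2390.
L − H = 2.2390 − 2.2023 = 0.037 bits.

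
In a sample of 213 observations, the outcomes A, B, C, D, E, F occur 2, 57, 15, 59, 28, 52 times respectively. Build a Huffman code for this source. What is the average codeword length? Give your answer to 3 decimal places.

Probabilities are the counts divided by 213.
Repeatedly combine the two least-probable nodes; the expected code length is the sum of the merged weights.
merge 2/213 + 5/71 → 17/213
merge 17/213 + 28/213 → 15/71
merge 15/71 + 52/213 → 97/213
merge 19/71 + 59/213 → 116/213
merge 97/213 + 116/213 → 1
L = 17/213 + 15/71 + 97/213 + 116/213 + 1 = 488/213 ≈ 2.291 bits/symbol.

2.291 bits/symbol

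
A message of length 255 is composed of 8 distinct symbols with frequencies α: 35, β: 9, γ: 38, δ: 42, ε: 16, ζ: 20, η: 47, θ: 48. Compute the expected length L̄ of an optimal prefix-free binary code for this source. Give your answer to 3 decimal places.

2.902 bits/symbol

Probabilities are the counts divided by 255.
Repeatedly combine the two least-probable nodes; the expected code length is the sum of the merged weights.
merge 3/85 + 16/255 → 5/51
merge 4/51 + 5/51 → 3/17
merge 7/51 + 38/255 → 73/255
merge 14/85 + 3/17 → 29/85
merge 47/255 + 16/85 → 19/51
merge 73/255 + 29/85 → 32/51
merge 19/51 + 32/51 → 1
L = 5/51 + 3/17 + 73/255 + 29/85 + 19/51 + 32/51 + 1 = 148/51 ≈ 2.902 bits/symbol.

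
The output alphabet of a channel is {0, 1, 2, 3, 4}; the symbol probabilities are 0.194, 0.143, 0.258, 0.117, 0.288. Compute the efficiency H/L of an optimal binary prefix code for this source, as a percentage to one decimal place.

99.3%

Entropy H = −Σ p log₂ p ≈ 2.2439 bits.
Huffman merges: 117/1000+143/1000→13/50; 97/500+129/500→113/250; 13/50+36/125→137/250; 113/250+137/250→1. L = 113/50 ≈ 2.2600.
Efficiency = H/L = 2.2439/2.2600 = 99.3%.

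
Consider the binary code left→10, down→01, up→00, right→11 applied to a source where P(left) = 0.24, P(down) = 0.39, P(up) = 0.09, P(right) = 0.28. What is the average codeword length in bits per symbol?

L̄ = Σ pᵢ·ℓᵢ = 0.24·2 + 0.39·2 + 0.09·2 + 0.28·2 = 2 bits/symbol.

2 bits/symbol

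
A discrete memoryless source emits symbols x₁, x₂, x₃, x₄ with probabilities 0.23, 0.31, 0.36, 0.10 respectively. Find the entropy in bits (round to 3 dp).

1.874 bits

H = −Σ pᵢ log₂ pᵢ.
−0.23·log₂(0.23) = 0.4877
−0.31·log₂(0.31) = 0.5238
−0.36·log₂(0.36) = 0.5306
−0.10·log₂(0.10) = 0.3322
Sum ≈ 1.8743 → 1.874 bits.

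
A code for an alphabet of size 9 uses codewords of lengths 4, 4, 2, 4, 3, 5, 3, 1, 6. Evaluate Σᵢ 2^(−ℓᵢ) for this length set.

1.234375

With common denominator 2^6 = 64: Σ 2^(−ℓᵢ) = 4/64 + 4/64 + 16/64 + 4/64 + 8/64 + 2/64 + 8/64 + 32/64 + 1/64 = 79/64 = 1.234375.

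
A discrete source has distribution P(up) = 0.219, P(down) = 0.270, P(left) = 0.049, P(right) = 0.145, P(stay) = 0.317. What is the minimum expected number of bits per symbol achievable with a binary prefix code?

2.194 bits/symbol

Repeatedly combine the two least-probable nodes; the expected code length is the sum of the merged weights.
merge 49/1000 + 29/200 → 97/500
merge 97/500 + 219/1000 → 413/1000
merge 27/100 + 317/1000 → 587/1000
merge 413/1000 + 587/1000 → 1
L = 97/500 + 413/1000 + 587/1000 + 1 = 1097/500 = 2.194 bits/symbol.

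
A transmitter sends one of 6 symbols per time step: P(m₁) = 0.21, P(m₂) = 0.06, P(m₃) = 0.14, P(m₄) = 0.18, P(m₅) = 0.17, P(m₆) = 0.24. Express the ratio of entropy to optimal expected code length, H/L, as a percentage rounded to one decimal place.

97.5%

Entropy H = −Σ p log₂ p ≈ 2.4875 bits.
Huffman merges: 3/50+7/50→1/5; 17/100+9/50→7/20; 1/5+21/100→41/100; 6/25+7/20→59/100; 41/100+59/100→1. L = 51/20 ≈ 2.5500.
Efficiency = H/L = 2.4875/2.5500 = 97.5%.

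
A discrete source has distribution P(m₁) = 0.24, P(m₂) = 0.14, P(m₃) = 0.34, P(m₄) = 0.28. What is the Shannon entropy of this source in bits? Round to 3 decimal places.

1.935 bits

H = −Σ pᵢ log₂ pᵢ.
−0.24·log₂(0.24) = 0.4941
−0.14·log₂(0.14) = 0.3971
−0.34·log₂(0.34) = 0.5292
−0.28·log₂(0.28) = 0.5142
Sum ≈ 1.9346 → 1.935 bits.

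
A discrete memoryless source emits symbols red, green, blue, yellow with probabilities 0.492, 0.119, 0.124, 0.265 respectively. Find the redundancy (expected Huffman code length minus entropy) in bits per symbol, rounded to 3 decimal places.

0.001 bits

Entropy H = −Σ p log₂ p ≈ 1.7501 bits.
Huffman merges: 119/1000+31/250→243/1000; 243/1000+53/200→127/250; 123/250+127/250→1. L = 1751/1000 ≈ 1.7510.
L − H = 1.7510 − 1.7501 = 0.001 bits.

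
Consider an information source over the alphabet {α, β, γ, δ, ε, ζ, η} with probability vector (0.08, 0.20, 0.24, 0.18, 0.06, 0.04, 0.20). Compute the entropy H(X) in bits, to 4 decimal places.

H = −Σ pᵢ log₂ pᵢ.
−0.08·log₂(0.08) = 0.2915
−0.20·log₂(0.20) = 0.4644
−0.24·log₂(0.24) = 0.4941
−0.18·log₂(0.18) = 0.4453
−0.06·log₂(0.06) = 0.2435
−0.04·log₂(0.04) = 0.1858
−0.20·log₂(0.20) = 0.4644
Sum ≈ 2.5890 → 2.5890 bits.

2.5890 bits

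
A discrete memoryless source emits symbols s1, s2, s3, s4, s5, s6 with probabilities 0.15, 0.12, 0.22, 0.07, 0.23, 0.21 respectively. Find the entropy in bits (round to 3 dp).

2.487 bits

H = −Σ pᵢ log₂ pᵢ.
−0.15·log₂(0.15) = 0.4105
−0.12·log₂(0.12) = 0.3671
−0.22·log₂(0.22) = 0.4806
−0.07·log₂(0.07) = 0.2686
−0.23·log₂(0.23) = 0.4877
−0.21·log₂(0.21) = 0.4728
Sum ≈ 2.4872 → 2.487 bits.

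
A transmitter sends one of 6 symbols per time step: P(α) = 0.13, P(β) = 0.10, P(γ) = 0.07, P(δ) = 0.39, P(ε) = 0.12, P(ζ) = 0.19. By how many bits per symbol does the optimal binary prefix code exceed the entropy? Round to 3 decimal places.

0.055 bits

Entropy H = −Σ p log₂ p ≈ 2.3355 bits.
Huffman merges: 7/100+1/10→17/100; 3/25+13/100→1/4; 17/100+19/100→9/25; 1/4+9/25→61/100; 39/100+61/100→1. L = 239/100 ≈ 2.3900.
L − H = 2.3900 − 2.3355 = 0.055 bits.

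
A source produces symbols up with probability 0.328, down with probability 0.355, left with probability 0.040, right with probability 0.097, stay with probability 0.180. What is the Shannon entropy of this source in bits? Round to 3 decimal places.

2.015 bits

H = −Σ pᵢ log₂ pᵢ.
−0.328·log₂(0.328) = 0.5275
−0.355·log₂(0.355) = 0.5304
−0.040·log₂(0.040) = 0.1858
−0.097·log₂(0.097) = 0.3265
−0.180·log₂(0.180) = 0.4453
Sum ≈ 2.0155 → 2.015 bits.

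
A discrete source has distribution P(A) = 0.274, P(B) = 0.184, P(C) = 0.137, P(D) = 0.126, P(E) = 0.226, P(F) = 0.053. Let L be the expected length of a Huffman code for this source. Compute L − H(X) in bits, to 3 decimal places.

Entropy H = −Σ p log₂ p ≈ 2.4401 bits.
Huffman merges: 53/1000+63/500→179/1000; 137/1000+179/1000→79/250; 23/125+113/500→41/100; 137/500+79/250→59/100; 41/100+59/100→1. L = 499/200 ≈ 2.4950.
L − H = 2.4950 − 2.4401 = 0.055 bits.

0.055 bits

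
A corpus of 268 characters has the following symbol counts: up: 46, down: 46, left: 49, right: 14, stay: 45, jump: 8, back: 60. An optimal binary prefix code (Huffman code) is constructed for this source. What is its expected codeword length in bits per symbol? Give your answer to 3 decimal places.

2.675 bits/symbol

Probabilities are the counts divided by 268.
Repeatedly combine the two least-probable nodes; the expected code length is the sum of the merged weights.
merge 2/67 + 7/134 → 11/134
merge 11/134 + 45/268 → 1/4
merge 23/134 + 23/134 → 23/67
merge 49/268 + 15/67 → 109/268
merge 1/4 + 23/67 → 159/268
merge 109/268 + 159/268 → 1
L = 11/134 + 1/4 + 23/67 + 109/268 + 159/268 + 1 = 717/268 ≈ 2.675 bits/symbol.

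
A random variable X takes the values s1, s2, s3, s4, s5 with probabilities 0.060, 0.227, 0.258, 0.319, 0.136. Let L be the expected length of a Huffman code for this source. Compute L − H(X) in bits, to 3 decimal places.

0.045 bits

Entropy H = −Σ p log₂ p ≈ 2.1507 bits.
Huffman merges: 3/50+17/125→49/250; 49/250+227/1000→423/1000; 129/500+319/1000→577/1000; 423/1000+577/1000→1. L = 549/250 ≈ 2.1960.
L − H = 2.1960 − 2.1507 = 0.045 bits.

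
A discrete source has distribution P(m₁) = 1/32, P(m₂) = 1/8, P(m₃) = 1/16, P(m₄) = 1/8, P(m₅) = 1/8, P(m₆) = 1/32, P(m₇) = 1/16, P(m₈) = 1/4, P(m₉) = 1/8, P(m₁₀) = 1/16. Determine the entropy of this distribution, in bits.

3.0625 bits

Each probability is a power of 1/2, so log₂(1/p) is an integer.
H = Σ p·log₂(1/p) = 1/32·5 + 1/8·3 + 1/16·4 + 1/8·3 + 1/8·3 + 1/32·5 + 1/16·4 + 1/4·2 + 1/8·3 + 1/16·4 = 3.0625 bits.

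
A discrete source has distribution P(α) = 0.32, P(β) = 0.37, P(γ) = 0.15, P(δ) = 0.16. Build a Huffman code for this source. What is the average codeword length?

1.94 bits/symbol

Repeatedly combine the two least-probable nodes; the expected code length is the sum of the merged weights.
merge 3/20 + 4/25 → 31/100
merge 31/100 + 8/25 → 63/100
merge 37/100 + 63/100 → 1
L = 31/100 + 63/100 + 1 = 97/50 = 1.94 bits/symbol.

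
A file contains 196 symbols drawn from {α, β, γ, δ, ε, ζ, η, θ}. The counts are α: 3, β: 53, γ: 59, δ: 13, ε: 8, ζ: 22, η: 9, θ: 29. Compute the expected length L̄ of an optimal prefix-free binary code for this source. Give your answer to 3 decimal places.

Probabilities are the counts divided by 196.
Repeatedly combine the two least-probable nodes; the expected code length is the sum of the merged weights.
merge 3/196 + 2/49 → 11/196
merge 9/196 + 11/196 → 5/49
merge 13/196 + 5/49 → 33/196
merge 11/98 + 29/196 → 51/196
merge 33/196 + 51/196 → 3/7
merge 53/196 + 59/196 → 4/7
merge 3/7 + 4/7 → 1
L = 11/196 + 5/49 + 33/196 + 51/196 + 3/7 + 4/7 + 1 = 507/196 ≈ 2.587 bits/symbol.

2.587 bits/symbol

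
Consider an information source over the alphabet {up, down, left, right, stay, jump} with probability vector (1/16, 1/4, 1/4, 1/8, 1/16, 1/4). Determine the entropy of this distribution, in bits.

Each probability is a power of 1/2, so log₂(1/p) is an integer.
H = Σ p·log₂(1/p) = 1/16·4 + 1/4·2 + 1/4·2 + 1/8·3 + 1/16·4 + 1/4·2 = 2.375 bits.

2.375 bits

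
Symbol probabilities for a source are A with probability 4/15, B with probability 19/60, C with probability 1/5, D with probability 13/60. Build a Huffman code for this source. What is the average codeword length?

Repeatedly combine the two least-probable nodes; the expected code length is the sum of the merged weights.
merge 1/5 + 13/60 → 5/12
merge 4/15 + 19/60 → 7/12
merge 5/12 + 7/12 → 1
L = 5/12 + 7/12 + 1 = 2 bits/symbol.

2 bits/symbol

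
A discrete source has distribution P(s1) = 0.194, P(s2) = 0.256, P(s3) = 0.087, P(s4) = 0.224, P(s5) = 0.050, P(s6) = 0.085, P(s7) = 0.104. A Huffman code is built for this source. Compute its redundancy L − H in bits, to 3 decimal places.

0.042 bits

Entropy H = −Σ p log₂ p ≈ 2.6102 bits.
Huffman merges: 1/20+17/200→27/200; 87/1000+13/125→191/1000; 27/200+191/1000→163/500; 97/500+28/125→209/500; 32/125+163/500→291/500; 209/500+291/500→1. L = 663/250 ≈ 2.6520.
L − H = 2.6520 − 2.6102 = 0.042 bits.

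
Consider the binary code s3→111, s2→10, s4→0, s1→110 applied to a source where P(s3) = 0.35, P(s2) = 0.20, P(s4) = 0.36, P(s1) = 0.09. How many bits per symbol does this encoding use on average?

L̄ = Σ pᵢ·ℓᵢ = 0.35·3 + 0.20·2 + 0.36·1 + 0.09·3 = 2.08 bits/symbol.

2.08 bits/symbol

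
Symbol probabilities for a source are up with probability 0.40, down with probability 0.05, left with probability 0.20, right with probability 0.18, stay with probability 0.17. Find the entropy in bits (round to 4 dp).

2.0891 bits

H = −Σ pᵢ log₂ pᵢ.
−0.40·log₂(0.40) = 0.5288
−0.05·log₂(0.05) = 0.2161
−0.20·log₂(0.20) = 0.4644
−0.18·log₂(0.18) = 0.4453
−0.17·log₂(0.17) = 0.4346
Sum ≈ 2.0891 → 2.0891 bits.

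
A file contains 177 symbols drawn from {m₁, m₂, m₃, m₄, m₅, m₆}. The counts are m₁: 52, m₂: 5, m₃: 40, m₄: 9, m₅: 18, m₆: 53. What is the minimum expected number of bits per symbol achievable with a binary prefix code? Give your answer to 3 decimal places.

2.260 bits/symbol

Probabilities are the counts divided by 177.
Repeatedly combine the two least-probable nodes; the expected code length is the sum of the merged weights.
merge 5/177 + 3/59 → 14/177
merge 14/177 + 6/59 → 32/177
merge 32/177 + 40/177 → 24/59
merge 52/177 + 53/177 → 35/59
merge 24/59 + 35/59 → 1
L = 14/177 + 32/177 + 24/59 + 35/59 + 1 = 400/177 ≈ 2.260 bits/symbol.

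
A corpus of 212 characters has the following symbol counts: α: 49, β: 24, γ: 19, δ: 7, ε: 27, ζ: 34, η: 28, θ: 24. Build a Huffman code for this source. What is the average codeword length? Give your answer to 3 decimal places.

Probabilities are the counts divided by 212.
Repeatedly combine the two least-probable nodes; the expected code length is the sum of the merged weights.
merge 7/212 + 19/212 → 13/106
merge 6/53 + 6/53 → 12/53
merge 13/106 + 27/212 → 1/4
merge 7/53 + 17/106 → 31/106
merge 12/53 + 49/212 → 97/212
merge 1/4 + 31/106 → 115/212
merge 97/212 + 115/212 → 1
L = 13/106 + 12/53 + 1/4 + 31/106 + 97/212 + 115/212 + 1 = 613/212 ≈ 2.892 bits/symbol.

2.892 bits/symbol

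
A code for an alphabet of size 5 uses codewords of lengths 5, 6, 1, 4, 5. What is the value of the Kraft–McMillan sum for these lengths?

With common denominator 2^6 = 64: Σ 2^(−ℓᵢ) = 2/64 + 1/64 + 32/64 + 4/64 + 2/64 = 41/64 = 0.640625.

0.640625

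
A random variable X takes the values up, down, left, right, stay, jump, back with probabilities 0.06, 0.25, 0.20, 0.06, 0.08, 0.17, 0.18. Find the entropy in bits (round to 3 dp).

H = −Σ pᵢ log₂ pᵢ.
−0.06·log₂(0.06) = 0.2435
−0.25·log₂(0.25) = 0.5000
−0.20·log₂(0.20) = 0.4644
−0.06·log₂(0.06) = 0.2435
−0.08·log₂(0.08) = 0.2915
−0.17·log₂(0.17) = 0.4346
−0.18·log₂(0.18) = 0.4453
Sum ≈ 2.6229 → 2.623 bits.

2.623 bits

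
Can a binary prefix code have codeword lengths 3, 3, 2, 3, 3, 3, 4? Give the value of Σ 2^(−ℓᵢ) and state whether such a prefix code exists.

With common denominator 2^4 = 16: Σ 2^(−ℓᵢ) = 2/16 + 2/16 + 4/16 + 2/16 + 2/16 + 2/16 + 1/16 = 15/16 = 0.9375.
Kraft's inequality requires Σ ≤ 1; here Σ = 0.9375 ≤ 1, so such a prefix code exists.

0.9375; yes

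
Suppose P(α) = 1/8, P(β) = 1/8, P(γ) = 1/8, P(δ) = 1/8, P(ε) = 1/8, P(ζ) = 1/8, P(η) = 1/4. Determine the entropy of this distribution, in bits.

2.75 bits

Each probability is a power of 1/2, so log₂(1/p) is an integer.
H = Σ p·log₂(1/p) = 1/8·3 + 1/8·3 + 1/8·3 + 1/8·3 + 1/8·3 + 1/8·3 + 1/4·2 = 2.75 bits.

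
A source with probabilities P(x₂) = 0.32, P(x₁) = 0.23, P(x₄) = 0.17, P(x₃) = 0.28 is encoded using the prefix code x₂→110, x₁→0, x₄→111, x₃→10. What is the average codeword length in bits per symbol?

2.26 bits/symbol

L̄ = Σ pᵢ·ℓᵢ = 0.32·3 + 0.23·1 + 0.17·3 + 0.28·2 = 2.26 bits/symbol.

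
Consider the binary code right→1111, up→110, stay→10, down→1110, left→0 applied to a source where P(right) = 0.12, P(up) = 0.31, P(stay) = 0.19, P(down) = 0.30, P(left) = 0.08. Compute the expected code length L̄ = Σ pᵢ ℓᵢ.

3.07 bits/symbol

L̄ = Σ pᵢ·ℓᵢ = 0.12·4 + 0.31·3 + 0.19·2 + 0.30·4 + 0.08·1 = 3.07 bits/symbol.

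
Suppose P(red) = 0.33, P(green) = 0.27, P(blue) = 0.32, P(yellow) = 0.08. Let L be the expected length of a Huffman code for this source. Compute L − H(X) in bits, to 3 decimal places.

Entropy H = −Σ p log₂ p ≈ 1.8554 bits.
Huffman merges: 2/25+27/100→7/20; 8/25+33/100→13/20; 7/20+13/20→1. L = 2 ≈ 2.0000.
L − H = 2.0000 − 1.8554 = 0.145 bits.

0.145 bits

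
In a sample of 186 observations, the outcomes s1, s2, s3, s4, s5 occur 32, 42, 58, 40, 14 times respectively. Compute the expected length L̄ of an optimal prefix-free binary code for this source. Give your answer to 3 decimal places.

2.247 bits/symbol

Probabilities are the counts divided by 186.
Repeatedly combine the two least-probable nodes; the expected code length is the sum of the merged weights.
merge 7/93 + 16/93 → 23/93
merge 20/93 + 7/31 → 41/93
merge 23/93 + 29/93 → 52/93
merge 41/93 + 52/93 → 1
L = 23/93 + 41/93 + 52/93 + 1 = 209/93 ≈ 2.247 bits/symbol.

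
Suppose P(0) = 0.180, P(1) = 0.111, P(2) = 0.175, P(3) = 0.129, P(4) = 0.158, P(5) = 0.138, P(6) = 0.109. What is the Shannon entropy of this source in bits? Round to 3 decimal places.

2.782 bits

H = −Σ pᵢ log₂ pᵢ.
−0.180·log₂(0.180) = 0.4453
−0.111·log₂(0.111) = 0.3520
−0.175·log₂(0.175) = 0.4401
−0.129·log₂(0.129) = 0.3811
−0.158·log₂(0.158) = 0.4206
−0.138·log₂(0.138) = 0.3943
−0.109·log₂(0.109) = 0.3485
Sum ≈ 2.7820 → 2.782 bits.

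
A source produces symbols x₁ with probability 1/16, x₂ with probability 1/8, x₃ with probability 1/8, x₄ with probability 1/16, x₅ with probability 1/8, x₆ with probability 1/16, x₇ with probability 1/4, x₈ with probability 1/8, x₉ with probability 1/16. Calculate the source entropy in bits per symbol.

Each probability is a power of 1/2, so log₂(1/p) is an integer.
H = Σ p·log₂(1/p) = 1/16·4 + 1/8·3 + 1/8·3 + 1/16·4 + 1/8·3 + 1/16·4 + 1/4·2 + 1/8·3 + 1/16·4 = 3 bits.

3 bits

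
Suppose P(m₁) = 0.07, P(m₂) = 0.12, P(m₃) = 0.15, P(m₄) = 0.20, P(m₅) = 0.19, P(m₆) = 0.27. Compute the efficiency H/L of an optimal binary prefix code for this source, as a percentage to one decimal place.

Entropy H = −Σ p log₂ p ≈ 2.4758 bits.
Huffman merges: 7/100+3/25→19/100; 3/20+19/100→17/50; 19/100+1/5→39/100; 27/100+17/50→61/100; 39/100+61/100→1. L = 253/100 ≈ 2.5300.
Efficiency = H/L = 2.4758/2.5300 = 97.9%.

97.9%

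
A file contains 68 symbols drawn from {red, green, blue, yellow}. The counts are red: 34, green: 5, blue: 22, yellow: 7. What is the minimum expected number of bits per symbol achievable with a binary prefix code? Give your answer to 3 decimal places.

Probabilities are the counts divided by 68.
Repeatedly combine the two least-probable nodes; the expected code length is the sum of the merged weights.
merge 5/68 + 7/68 → 3/17
merge 3/17 + 11/34 → 1/2
merge 1/2 + 1/2 → 1
L = 3/17 + 1/2 + 1 = 57/34 ≈ 1.676 bits/symbol.

1.676 bits/symbol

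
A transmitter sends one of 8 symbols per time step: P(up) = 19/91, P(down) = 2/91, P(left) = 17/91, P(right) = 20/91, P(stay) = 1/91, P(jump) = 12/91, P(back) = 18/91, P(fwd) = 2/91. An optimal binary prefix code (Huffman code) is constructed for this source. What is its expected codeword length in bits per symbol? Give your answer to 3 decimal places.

2.648 bits/symbol

Repeatedly combine the two least-probable nodes; the expected code length is the sum of the merged weights.
merge 1/91 + 2/91 → 3/91
merge 2/91 + 3/91 → 5/91
merge 5/91 + 12/91 → 17/91
merge 17/91 + 17/91 → 34/91
merge 18/91 + 19/91 → 37/91
merge 20/91 + 34/91 → 54/91
merge 37/91 + 54/91 → 1
L = 3/91 + 5/91 + 17/91 + 34/91 + 37/91 + 54/91 + 1 = 241/91 ≈ 2.648 bits/symbol.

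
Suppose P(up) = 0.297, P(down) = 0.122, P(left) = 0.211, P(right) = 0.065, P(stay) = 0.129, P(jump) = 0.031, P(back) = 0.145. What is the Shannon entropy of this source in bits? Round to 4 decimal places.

H = −Σ pᵢ log₂ pᵢ.
−0.297·log₂(0.297) = 0.5202
−0.122·log₂(0.122) = 0.3703
−0.211·log₂(0.211) = 0.4736
−0.065·log₂(0.065) = 0.2563
−0.129·log₂(0.129) = 0.3811
−0.031·log₂(0.031) = 0.1554
−0.145·log₂(0.145) = 0.4040
Sum ≈ 2.5609 → 2.5609 bits.

2.5609 bits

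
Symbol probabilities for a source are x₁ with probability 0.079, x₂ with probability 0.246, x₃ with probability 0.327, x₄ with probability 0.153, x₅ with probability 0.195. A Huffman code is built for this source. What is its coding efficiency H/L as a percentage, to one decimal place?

Entropy H = −Σ p log₂ p ≈ 2.1886 bits.
Huffman merges: 79/1000+153/1000→29/125; 39/200+29/125→427/1000; 123/500+327/1000→573/1000; 427/1000+573/1000→1. L = 279/125 ≈ 2.2320.
Efficiency = H/L = 2.1886/2.2320 = 98.1%.

98.1%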